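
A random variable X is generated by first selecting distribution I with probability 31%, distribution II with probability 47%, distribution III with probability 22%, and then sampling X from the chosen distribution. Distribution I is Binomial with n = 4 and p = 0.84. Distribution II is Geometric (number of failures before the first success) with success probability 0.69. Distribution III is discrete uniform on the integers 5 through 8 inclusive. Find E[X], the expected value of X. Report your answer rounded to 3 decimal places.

2.683

Component means — I: 3.36; II: 0.449275; III: 6.5.
E[X] = 0.31·3.36 + 0.47·0.449275 + 0.22·6.5 = 2.68276.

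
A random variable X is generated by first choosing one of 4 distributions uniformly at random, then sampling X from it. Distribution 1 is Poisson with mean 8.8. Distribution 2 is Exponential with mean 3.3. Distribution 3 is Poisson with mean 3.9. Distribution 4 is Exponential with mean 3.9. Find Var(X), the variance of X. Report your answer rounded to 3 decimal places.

14.637

Per component, 1: μ=8.8, E[X²]=86.24; 2: μ=3.3, E[X²]=21.78; 3: μ=3.9, E[X²]=19.11; 4: μ=3.9, E[X²]=30.42.
E[X] = 0.25·8.8 + 0.25·3.3 + 0.25·3.9 + 0.25·3.9 = 4.975.
E[X²] = 0.25·86.24 + 0.25·21.78 + 0.25·19.11 + 0.25·30.42 = 39.3875.
Var(X) = E[X²] − (E[X])² = 39.3875 − 24.7506 = 14.6369.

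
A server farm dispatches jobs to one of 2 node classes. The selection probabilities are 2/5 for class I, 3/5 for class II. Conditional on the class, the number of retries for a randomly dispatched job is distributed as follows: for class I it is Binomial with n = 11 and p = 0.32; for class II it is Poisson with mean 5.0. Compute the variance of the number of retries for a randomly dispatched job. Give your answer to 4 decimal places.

Per component, I: μ=3.52, E[X²]=14.784; II: μ=5, E[X²]=30.
E[X] = 0.4·3.52 + 0.6·5 = 4.408.
E[X²] = 0.4·14.784 + 0.6·30 = 23.9136.
Var(X) = E[X²] − (E[X])² = 23.9136 − 19.4305 = 4.48314.

4.4831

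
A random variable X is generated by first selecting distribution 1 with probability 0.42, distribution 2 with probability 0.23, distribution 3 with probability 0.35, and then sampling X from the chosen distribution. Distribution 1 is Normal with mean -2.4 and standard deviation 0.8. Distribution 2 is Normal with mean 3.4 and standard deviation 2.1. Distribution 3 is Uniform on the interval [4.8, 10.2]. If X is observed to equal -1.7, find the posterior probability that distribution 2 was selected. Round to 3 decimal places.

0.016

Likelihoods f(-1.7 | ·): 1: 0.340069; 2: 0.00995326; 3: 0.
Posterior ∝ prior × likelihood. Numerator for 2: 0.23·0.00995326 = 0.00228925.
Normalizing constant: 0.42·0.340069 + 0.23·0.00995326 + 0.35·0 = 0.145118.
P(2 | observation) = 0.00228925 / 0.145118 = 0.0157751.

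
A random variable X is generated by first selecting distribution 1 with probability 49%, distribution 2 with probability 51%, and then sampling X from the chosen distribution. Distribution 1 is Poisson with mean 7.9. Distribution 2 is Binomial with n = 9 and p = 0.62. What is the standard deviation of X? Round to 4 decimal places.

Per component, 1: μ=7.9, E[X²]=70.31; 2: μ=5.58, E[X²]=33.2568.
E[X] = 0.49·7.9 + 0.51·5.58 = 6.7168.
E[X²] = 0.49·70.31 + 0.51·33.2568 = 51.4129.
Var(X) = E[X²] − (E[X])² = 51.4129 − 45.1154 = 6.29747.
SD(X) = √6.29747 = 2.50948.

2.5095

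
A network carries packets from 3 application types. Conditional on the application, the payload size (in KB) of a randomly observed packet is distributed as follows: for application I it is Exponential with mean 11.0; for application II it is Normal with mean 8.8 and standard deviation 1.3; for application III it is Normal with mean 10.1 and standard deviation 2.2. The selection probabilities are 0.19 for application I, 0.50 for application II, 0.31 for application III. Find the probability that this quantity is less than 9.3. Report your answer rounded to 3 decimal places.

Conditional on each application, P(X < 9.3): I: 0.570638; II: 0.649739; III: 0.358065.
By total probability, P(X < 9.3) = 0.19·0.570638 + 0.5·0.649739 + 0.31·0.358065 = 0.544291.

0.544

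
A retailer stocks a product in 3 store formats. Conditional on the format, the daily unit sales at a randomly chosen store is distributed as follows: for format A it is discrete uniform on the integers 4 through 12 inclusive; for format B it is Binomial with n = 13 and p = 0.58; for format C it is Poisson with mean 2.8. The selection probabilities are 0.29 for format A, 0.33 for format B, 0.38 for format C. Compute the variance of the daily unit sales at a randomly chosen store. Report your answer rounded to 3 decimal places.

9.860

Per component, A: μ=8, E[X²]=70.6667; B: μ=7.54, E[X²]=60.0184; C: μ=2.8, E[X²]=10.64.
E[X] = 0.29·8 + 0.33·7.54 + 0.38·2.8 = 5.8722.
E[X²] = 0.29·70.6667 + 0.33·60.0184 + 0.38·10.64 = 44.3426.
Var(X) = E[X²] − (E[X])² = 44.3426 − 34.4827 = 9.85987.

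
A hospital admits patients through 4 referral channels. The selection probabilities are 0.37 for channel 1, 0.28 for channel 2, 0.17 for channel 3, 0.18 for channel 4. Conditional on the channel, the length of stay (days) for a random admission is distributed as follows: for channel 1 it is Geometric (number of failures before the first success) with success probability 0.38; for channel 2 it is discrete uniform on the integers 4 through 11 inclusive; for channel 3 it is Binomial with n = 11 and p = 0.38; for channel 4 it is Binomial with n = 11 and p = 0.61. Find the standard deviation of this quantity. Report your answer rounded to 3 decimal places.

3.227

Per component, 1: μ=1.63158, E[X²]=6.95568; 2: μ=7.5, E[X²]=61.5; 3: μ=4.18, E[X²]=20.064; 4: μ=6.71, E[X²]=47.641.
E[X] = 0.37·1.63158 + 0.28·7.5 + 0.17·4.18 + 0.18·6.71 = 4.62208.
E[X²] = 0.37·6.95568 + 0.28·61.5 + 0.17·20.064 + 0.18·47.641 = 31.7799.
Var(X) = E[X²] − (E[X])² = 31.7799 − 21.3637 = 10.4162.
SD(X) = √10.4162 = 3.22741.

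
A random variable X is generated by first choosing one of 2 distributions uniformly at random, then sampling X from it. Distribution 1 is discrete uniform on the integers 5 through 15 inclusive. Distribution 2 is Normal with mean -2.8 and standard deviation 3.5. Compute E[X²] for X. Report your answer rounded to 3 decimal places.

For each component E[X²] = Var + (mean)², giving 1: 110; 2: 20.09.
Overall E[X²] = 0.5·110 + 0.5·20.09 = 65.045.

65.045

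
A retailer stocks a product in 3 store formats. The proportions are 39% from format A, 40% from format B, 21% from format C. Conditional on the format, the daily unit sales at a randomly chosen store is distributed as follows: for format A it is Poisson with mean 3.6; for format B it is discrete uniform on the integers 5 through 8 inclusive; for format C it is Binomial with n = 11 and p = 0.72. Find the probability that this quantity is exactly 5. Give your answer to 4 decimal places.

Conditional on each format, P(X = 5): A: 0.13768; B: 0.25; C: 0.0430777.
By total probability, P(X = 5) = 0.39·0.13768 + 0.4·0.25 + 0.21·0.0430777 = 0.162742.

0.1627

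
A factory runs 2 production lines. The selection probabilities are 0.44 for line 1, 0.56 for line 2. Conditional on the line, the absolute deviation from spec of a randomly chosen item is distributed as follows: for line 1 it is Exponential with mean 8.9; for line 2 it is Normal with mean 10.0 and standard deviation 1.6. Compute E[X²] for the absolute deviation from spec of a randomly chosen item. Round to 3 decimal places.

For each component E[X²] = Var + (mean)², giving 1: 158.42; 2: 102.56.
Overall E[X²] = 0.44·158.42 + 0.56·102.56 = 127.138.

127.138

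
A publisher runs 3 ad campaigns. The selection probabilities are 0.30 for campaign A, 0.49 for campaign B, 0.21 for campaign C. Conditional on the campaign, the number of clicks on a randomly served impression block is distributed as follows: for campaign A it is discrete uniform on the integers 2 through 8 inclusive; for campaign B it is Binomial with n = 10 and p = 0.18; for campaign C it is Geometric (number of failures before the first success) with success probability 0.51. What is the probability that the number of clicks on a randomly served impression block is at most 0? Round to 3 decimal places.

0.174

Conditional on each campaign, P(X ≤ 0): A: 0; B: 0.137448; C: 0.51.
By total probability, P(X ≤ 0) = 0.3·0 + 0.49·0.137448 + 0.21·0.51 = 0.17445.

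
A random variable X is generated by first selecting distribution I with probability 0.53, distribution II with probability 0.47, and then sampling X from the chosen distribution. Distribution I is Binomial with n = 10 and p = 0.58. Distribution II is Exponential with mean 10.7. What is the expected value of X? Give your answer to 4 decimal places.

Component means — I: 5.8; II: 10.7.
E[X] = 0.53·5.8 + 0.47·10.7 = 8.103.

8.1030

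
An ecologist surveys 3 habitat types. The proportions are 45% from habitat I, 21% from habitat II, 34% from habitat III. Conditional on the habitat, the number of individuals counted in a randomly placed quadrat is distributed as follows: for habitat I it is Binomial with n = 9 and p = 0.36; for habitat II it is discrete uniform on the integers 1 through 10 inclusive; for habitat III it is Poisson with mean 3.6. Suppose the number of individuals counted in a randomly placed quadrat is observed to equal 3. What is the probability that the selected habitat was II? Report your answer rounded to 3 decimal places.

Likelihoods P(X=3 | ·): I: 0.269319; II: 0.1; III: 0.212469.
Posterior ∝ prior × likelihood. Numerator for II: 0.21·0.1 = 0.021.
Normalizing constant: 0.45·0.269319 + 0.21·0.1 + 0.34·0.212469 = 0.214433.
P(II | observation) = 0.021 / 0.214433 = 0.0979327.

0.098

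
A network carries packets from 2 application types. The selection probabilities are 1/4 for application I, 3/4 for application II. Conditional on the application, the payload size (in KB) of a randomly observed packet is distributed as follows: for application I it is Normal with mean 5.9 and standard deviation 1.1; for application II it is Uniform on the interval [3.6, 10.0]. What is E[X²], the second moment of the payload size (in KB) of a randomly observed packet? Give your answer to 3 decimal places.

For each component E[X²] = Var + (mean)², giving I: 36.02; II: 49.6533.
Overall E[X²] = 0.25·36.02 + 0.75·49.6533 = 46.245.

46.245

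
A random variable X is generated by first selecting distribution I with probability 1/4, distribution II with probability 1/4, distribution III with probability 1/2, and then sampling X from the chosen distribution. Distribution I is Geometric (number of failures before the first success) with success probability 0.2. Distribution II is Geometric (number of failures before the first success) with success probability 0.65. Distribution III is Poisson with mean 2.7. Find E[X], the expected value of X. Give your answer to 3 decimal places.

2.485

Component means — I: 4; II: 0.538462; III: 2.7.
E[X] = 0.25·4 + 0.25·0.538462 + 0.5·2.7 = 2.48462.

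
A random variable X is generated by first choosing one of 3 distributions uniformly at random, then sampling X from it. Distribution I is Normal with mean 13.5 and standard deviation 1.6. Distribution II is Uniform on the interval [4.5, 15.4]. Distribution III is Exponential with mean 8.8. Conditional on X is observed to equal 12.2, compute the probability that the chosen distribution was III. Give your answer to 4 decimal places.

0.0949

Likelihoods f(12.2 | ·): I: 0.179242; II: 0.0917431; III: 0.0284071.
Posterior ∝ prior × likelihood. Numerator for III: 0.333333·0.0284071 = 0.00946904.
Normalizing constant: 0.333333·0.179242 + 0.333333·0.0917431 + 0.333333·0.0284071 = 0.0997973.
P(III | observation) = 0.00946904 / 0.0997973 = 0.0948827.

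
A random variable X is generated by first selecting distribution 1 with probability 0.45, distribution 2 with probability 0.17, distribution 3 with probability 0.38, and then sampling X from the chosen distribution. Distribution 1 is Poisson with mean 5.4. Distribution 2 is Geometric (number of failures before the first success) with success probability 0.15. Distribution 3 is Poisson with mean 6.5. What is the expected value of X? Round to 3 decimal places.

5.863

Component means — 1: 5.4; 2: 5.66667; 3: 6.5.
E[X] = 0.45·5.4 + 0.17·5.66667 + 0.38·6.5 = 5.86333.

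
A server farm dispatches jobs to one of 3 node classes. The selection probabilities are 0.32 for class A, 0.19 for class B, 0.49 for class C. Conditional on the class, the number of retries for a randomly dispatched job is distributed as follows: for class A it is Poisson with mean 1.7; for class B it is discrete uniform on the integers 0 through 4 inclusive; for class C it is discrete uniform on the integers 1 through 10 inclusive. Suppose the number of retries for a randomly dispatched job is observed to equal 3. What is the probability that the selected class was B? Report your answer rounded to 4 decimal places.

0.2818

Likelihoods P(X=3 | ·): A: 0.149587; B: 0.2; C: 0.1.
Posterior ∝ prior × likelihood. Numerator for B: 0.19·0.2 = 0.038.
Normalizing constant: 0.32·0.149587 + 0.19·0.2 + 0.49·0.1 = 0.134868.
P(B | observation) = 0.038 / 0.134868 = 0.281757.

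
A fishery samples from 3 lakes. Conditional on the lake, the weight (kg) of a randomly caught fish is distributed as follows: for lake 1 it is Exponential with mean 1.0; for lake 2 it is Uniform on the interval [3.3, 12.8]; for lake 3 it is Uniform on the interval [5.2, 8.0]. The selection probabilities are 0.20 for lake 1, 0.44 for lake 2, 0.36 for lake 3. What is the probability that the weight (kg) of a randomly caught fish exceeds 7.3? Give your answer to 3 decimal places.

Conditional on each lake, P(X > 7.3): 1: 0.000675539; 2: 0.578947; 3: 0.25.
By total probability, P(X > 7.3) = 0.2·0.000675539 + 0.44·0.578947 + 0.36·0.25 = 0.344872.

0.345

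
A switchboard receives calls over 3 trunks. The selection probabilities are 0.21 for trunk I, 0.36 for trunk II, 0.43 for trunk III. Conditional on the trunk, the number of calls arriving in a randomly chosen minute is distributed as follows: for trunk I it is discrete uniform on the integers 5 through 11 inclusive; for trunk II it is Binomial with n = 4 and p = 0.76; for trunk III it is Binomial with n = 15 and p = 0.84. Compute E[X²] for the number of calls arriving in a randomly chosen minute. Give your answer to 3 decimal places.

For each component E[X²] = Var + (mean)², giving I: 68; II: 9.9712; III: 160.776.
Overall E[X²] = 0.21·68 + 0.36·9.9712 + 0.43·160.776 = 87.0033.

87.003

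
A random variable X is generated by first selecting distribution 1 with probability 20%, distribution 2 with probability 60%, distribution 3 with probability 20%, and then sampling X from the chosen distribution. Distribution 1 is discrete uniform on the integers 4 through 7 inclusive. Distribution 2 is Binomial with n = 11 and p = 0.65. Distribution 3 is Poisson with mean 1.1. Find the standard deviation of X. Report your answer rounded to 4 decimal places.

Per component, 1: μ=5.5, E[X²]=31.5; 2: μ=7.15, E[X²]=53.625; 3: μ=1.1, E[X²]=2.31.
E[X] = 0.2·5.5 + 0.6·7.15 + 0.2·1.1 = 5.61.
E[X²] = 0.2·31.5 + 0.6·53.625 + 0.2·2.31 = 38.937.
Var(X) = E[X²] − (E[X])² = 38.937 − 31.4721 = 7.4649.
SD(X) = √7.4649 = 2.7322.

2.7322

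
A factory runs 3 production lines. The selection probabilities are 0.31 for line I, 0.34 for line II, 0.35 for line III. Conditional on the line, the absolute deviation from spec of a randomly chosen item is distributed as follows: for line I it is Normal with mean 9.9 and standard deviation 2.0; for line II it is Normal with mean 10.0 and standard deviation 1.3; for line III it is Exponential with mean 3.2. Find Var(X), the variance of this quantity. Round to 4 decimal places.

Per component, I: μ=9.9, E[X²]=102.01; II: μ=10, E[X²]=101.69; III: μ=3.2, E[X²]=20.48.
E[X] = 0.31·9.9 + 0.34·10 + 0.35·3.2 = 7.589.
E[X²] = 0.31·102.01 + 0.34·101.69 + 0.35·20.48 = 73.3657.
Var(X) = E[X²] − (E[X])² = 73.3657 − 57.5929 = 15.7728.

15.7728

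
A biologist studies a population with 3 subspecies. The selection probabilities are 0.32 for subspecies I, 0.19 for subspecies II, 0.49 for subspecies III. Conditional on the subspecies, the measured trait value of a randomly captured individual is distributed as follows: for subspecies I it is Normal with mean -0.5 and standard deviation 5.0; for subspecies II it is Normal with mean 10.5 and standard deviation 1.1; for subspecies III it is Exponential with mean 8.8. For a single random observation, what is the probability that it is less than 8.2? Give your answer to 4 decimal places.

Conditional on each subspecies, P(X < 8.2): I: 0.95907; II: 0.0182681; III: 0.606163.
By total probability, P(X < 8.2) = 0.32·0.95907 + 0.19·0.0182681 + 0.49·0.606163 = 0.607393.

0.6074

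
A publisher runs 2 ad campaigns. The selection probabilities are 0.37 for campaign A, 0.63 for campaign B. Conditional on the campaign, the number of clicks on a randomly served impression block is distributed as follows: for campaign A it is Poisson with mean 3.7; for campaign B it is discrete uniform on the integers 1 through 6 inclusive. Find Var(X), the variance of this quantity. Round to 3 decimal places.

3.216

Per component, A: μ=3.7, E[X²]=17.39; B: μ=3.5, E[X²]=15.1667.
E[X] = 0.37·3.7 + 0.63·3.5 = 3.574.
E[X²] = 0.37·17.39 + 0.63·15.1667 = 15.9893.
Var(X) = E[X²] − (E[X])² = 15.9893 − 12.7735 = 3.21582.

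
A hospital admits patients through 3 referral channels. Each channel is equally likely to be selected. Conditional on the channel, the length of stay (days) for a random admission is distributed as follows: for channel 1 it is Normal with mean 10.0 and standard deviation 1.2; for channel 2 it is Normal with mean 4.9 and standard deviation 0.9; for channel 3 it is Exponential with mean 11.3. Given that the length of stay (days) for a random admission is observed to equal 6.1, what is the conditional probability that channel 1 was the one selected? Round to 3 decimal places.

Likelihoods f(6.1 | ·): 1: 0.00169087; 2: 0.182233; 3: 0.0515798.
Posterior ∝ prior × likelihood. Numerator for 1: 0.333333·0.00169087 = 0.000563624.
Normalizing constant: 0.333333·0.00169087 + 0.333333·0.182233 + 0.333333·0.0515798 = 0.0785014.
P(1 | observation) = 0.000563624 / 0.0785014 = 0.00717981.

0.007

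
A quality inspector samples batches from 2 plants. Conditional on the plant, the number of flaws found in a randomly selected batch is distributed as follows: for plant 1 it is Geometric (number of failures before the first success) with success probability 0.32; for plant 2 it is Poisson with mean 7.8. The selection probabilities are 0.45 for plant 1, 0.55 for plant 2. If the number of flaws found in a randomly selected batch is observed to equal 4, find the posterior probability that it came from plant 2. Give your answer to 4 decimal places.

Likelihoods P(X=4 | ·): 1: 0.0684204; 2: 0.0631932.
Posterior ∝ prior × likelihood. Numerator for 2: 0.55·0.0631932 = 0.0347562.
Normalizing constant: 0.45·0.0684204 + 0.55·0.0631932 = 0.0655454.
P(2 | observation) = 0.0347562 / 0.0655454 = 0.530262.

0.5303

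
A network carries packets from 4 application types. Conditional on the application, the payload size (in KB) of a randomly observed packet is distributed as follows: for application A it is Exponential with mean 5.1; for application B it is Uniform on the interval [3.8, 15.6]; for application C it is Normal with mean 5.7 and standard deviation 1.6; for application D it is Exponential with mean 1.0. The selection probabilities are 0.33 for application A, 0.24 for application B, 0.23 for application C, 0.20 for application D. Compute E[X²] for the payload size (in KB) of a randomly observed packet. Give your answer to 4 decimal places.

For each component E[X²] = Var + (mean)², giving A: 52.02; B: 105.693; C: 35.05; D: 2.
Overall E[X²] = 0.33·52.02 + 0.24·105.693 + 0.23·35.05 + 0.2·2 = 50.9945.

50.9945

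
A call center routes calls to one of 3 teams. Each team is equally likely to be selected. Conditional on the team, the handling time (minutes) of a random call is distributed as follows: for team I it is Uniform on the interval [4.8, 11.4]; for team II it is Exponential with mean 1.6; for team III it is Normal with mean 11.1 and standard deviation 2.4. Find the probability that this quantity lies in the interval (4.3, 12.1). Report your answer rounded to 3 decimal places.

Conditional on each team, P(4.3 < X < 12.1): I: 1; II: 0.0675313; III: 0.659236.
By total probability, P(4.3 < X < 12.1) = 0.333333·1 + 0.333333·0.0675313 + 0.333333·0.659236 = 0.575589.

0.576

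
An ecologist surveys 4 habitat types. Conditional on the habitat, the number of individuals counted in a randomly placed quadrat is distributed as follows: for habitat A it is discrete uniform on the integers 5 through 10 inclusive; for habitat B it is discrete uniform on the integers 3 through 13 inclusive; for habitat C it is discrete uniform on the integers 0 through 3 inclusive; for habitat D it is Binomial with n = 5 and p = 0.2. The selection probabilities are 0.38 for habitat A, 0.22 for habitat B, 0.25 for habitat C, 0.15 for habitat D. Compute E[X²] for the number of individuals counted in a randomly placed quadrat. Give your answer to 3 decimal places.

For each component E[X²] = Var + (mean)², giving A: 59.1667; B: 74; C: 3.5; D: 1.8.
Overall E[X²] = 0.38·59.1667 + 0.22·74 + 0.25·3.5 + 0.15·1.8 = 39.9083.

39.908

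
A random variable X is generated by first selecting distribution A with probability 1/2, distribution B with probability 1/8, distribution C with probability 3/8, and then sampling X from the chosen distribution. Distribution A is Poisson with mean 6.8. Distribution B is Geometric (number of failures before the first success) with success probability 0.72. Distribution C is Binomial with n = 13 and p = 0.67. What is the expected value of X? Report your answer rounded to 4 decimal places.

Component means — A: 6.8; B: 0.388889; C: 8.71.
E[X] = 0.5·6.8 + 0.125·0.388889 + 0.375·8.71 = 6.71486.

6.7149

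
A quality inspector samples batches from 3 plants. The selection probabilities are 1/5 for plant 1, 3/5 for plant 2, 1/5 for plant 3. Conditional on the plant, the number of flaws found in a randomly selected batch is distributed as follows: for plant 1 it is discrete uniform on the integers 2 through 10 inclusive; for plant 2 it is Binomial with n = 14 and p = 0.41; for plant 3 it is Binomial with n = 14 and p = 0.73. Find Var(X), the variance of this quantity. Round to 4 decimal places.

7.0461

Per component, 1: μ=6, E[X²]=42.6667; 2: μ=5.74, E[X²]=36.3342; 3: μ=10.22, E[X²]=107.208.
E[X] = 0.2·6 + 0.6·5.74 + 0.2·10.22 = 6.688.
E[X²] = 0.2·42.6667 + 0.6·36.3342 + 0.2·107.208 = 51.7754.
Var(X) = E[X²] − (E[X])² = 51.7754 − 44.7293 = 7.04607.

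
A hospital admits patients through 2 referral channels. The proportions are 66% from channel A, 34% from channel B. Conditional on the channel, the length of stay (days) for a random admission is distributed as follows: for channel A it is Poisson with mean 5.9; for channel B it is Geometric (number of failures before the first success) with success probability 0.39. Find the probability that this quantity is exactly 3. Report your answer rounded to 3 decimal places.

Conditional on each channel, P(X = 3): A: 0.0937707; B: 0.0885226.
By total probability, P(X = 3) = 0.66·0.0937707 + 0.34·0.0885226 = 0.0919864.

0.092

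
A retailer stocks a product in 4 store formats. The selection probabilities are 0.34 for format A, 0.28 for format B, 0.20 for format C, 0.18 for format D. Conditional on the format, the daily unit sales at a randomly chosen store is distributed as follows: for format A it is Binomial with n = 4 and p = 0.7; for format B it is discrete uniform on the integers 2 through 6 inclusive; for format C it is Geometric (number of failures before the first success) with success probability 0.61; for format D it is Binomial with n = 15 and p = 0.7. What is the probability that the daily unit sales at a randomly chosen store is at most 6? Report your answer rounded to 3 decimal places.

0.822

Conditional on each format, P(X ≤ 6): A: 1; B: 1; C: 0.998628; D: 0.0152425.
By total probability, P(X ≤ 6) = 0.34·1 + 0.28·1 + 0.2·0.998628 + 0.18·0.0152425 = 0.822469.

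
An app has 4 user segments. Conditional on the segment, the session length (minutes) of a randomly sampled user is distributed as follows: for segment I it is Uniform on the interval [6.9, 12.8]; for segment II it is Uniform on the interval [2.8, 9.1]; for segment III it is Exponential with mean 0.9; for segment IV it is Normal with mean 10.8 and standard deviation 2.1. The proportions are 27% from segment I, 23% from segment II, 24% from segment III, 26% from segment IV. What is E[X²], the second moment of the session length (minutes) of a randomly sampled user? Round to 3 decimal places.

For each component E[X²] = Var + (mean)², giving I: 99.9233; II: 38.71; III: 1.62; IV: 121.05.
Overall E[X²] = 0.27·99.9233 + 0.23·38.71 + 0.24·1.62 + 0.26·121.05 = 67.7444.

67.744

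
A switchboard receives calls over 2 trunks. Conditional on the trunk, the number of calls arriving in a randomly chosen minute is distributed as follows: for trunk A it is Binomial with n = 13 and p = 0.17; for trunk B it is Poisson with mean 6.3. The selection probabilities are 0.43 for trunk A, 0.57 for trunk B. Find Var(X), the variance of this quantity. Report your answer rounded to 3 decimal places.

8.480

Per component, A: μ=2.21, E[X²]=6.7184; B: μ=6.3, E[X²]=45.99.
E[X] = 0.43·2.21 + 0.57·6.3 = 4.5413.
E[X²] = 0.43·6.7184 + 0.57·45.99 = 29.1032.
Var(X) = E[X²] − (E[X])² = 29.1032 − 20.6234 = 8.47981.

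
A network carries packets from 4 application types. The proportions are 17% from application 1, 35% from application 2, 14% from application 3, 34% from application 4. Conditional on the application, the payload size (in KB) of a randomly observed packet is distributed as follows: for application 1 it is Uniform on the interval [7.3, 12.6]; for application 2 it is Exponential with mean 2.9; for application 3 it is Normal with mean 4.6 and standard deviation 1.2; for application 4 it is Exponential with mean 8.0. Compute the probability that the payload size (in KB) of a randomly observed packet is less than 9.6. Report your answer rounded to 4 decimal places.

0.7886

Conditional on each application, P(X < 9.6): 1: 0.433962; 2: 0.963496; 3: 0.999985; 4: 0.698806.
By total probability, P(X < 9.6) = 0.17·0.433962 + 0.35·0.963496 + 0.14·0.999985 + 0.34·0.698806 = 0.788589.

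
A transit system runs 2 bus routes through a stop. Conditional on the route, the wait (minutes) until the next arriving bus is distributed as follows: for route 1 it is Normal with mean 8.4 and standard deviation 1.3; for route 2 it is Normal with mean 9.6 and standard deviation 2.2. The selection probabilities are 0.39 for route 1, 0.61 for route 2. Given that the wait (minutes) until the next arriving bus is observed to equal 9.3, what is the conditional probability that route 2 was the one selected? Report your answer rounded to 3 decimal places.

Likelihoods f(9.3 | ·): 1: 0.241485; 2: 0.179659.
Posterior ∝ prior × likelihood. Numerator for 2: 0.61·0.179659 = 0.109592.
Normalizing constant: 0.39·0.241485 + 0.61·0.179659 = 0.203771.
P(2 | observation) = 0.109592 / 0.203771 = 0.537819.

0.538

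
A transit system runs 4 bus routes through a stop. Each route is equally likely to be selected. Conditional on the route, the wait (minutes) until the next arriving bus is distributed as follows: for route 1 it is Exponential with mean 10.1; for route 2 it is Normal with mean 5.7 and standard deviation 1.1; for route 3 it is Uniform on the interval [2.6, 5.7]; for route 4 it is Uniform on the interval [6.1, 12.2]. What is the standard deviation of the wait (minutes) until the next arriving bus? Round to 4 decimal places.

5.7198

Per component, 1: μ=10.1, E[X²]=204.02; 2: μ=5.7, E[X²]=33.7; 3: μ=4.15, E[X²]=18.0233; 4: μ=9.15, E[X²]=86.8233.
E[X] = 0.25·10.1 + 0.25·5.7 + 0.25·4.15 + 0.25·9.15 = 7.275.
E[X²] = 0.25·204.02 + 0.25·33.7 + 0.25·18.0233 + 0.25·86.8233 = 85.6417.
Var(X) = E[X²] − (E[X])² = 85.6417 − 52.9256 = 32.716.
SD(X) = √32.716 = 5.71979.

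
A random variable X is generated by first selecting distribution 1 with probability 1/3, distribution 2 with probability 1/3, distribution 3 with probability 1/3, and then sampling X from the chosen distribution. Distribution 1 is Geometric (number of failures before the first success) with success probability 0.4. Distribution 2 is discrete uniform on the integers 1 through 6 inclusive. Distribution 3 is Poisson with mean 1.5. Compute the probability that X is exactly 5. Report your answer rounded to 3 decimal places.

0.071

Conditional on each component, P(X = 5): 1: 0.031104; 2: 0.166667; 3: 0.01412.
By total probability, P(X = 5) = 0.333333·0.031104 + 0.333333·0.166667 + 0.333333·0.01412 = 0.0706302.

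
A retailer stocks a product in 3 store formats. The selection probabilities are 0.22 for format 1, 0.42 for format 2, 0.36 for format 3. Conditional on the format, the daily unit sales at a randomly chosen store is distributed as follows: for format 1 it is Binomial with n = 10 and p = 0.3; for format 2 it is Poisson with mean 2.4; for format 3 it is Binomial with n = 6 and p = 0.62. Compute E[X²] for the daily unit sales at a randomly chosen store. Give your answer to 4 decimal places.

11.3599

For each component E[X²] = Var + (mean)², giving 1: 11.1; 2: 8.16; 3: 15.252.
Overall E[X²] = 0.22·11.1 + 0.42·8.16 + 0.36·15.252 = 11.3599.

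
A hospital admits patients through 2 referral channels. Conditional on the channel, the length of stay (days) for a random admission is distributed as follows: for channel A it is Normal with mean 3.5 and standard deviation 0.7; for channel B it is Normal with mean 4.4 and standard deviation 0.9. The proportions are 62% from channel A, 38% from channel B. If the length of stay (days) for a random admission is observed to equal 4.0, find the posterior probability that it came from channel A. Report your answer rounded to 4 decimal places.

0.6421

Likelihoods f(4.0 | ·): A: 0.441593; B: 0.401582.
Posterior ∝ prior × likelihood. Numerator for A: 0.62·0.441593 = 0.273788.
Normalizing constant: 0.62·0.441593 + 0.38·0.401582 = 0.426389.
P(A | observation) = 0.273788 / 0.426389 = 0.642108.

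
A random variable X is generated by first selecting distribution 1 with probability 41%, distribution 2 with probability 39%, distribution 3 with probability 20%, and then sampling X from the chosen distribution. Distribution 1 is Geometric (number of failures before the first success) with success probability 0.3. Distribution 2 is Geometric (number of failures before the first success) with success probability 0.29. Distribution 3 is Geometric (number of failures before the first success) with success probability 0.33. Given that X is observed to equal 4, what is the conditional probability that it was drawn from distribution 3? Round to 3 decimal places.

Likelihoods P(X=4 | ·): 1: 0.07203; 2: 0.0736939; 3: 0.0664987.
Posterior ∝ prior × likelihood. Numerator for 3: 0.2·0.0664987 = 0.0132997.
Normalizing constant: 0.41·0.07203 + 0.39·0.0736939 + 0.2·0.0664987 = 0.0715727.
P(3 | observation) = 0.0132997 / 0.0715727 = 0.185822.

0.186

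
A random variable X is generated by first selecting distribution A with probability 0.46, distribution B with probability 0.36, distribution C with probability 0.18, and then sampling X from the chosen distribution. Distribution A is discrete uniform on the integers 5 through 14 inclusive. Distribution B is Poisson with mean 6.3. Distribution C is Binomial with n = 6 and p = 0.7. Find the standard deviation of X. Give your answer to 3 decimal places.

Per component, A: μ=9.5, E[X²]=98.5; B: μ=6.3, E[X²]=45.99; C: μ=4.2, E[X²]=18.9.
E[X] = 0.46·9.5 + 0.36·6.3 + 0.18·4.2 = 7.394.
E[X²] = 0.46·98.5 + 0.36·45.99 + 0.18·18.9 = 65.2684.
Var(X) = E[X²] − (E[X])² = 65.2684 − 54.6712 = 10.5972.
SD(X) = √10.5972 = 3.25533.

3.255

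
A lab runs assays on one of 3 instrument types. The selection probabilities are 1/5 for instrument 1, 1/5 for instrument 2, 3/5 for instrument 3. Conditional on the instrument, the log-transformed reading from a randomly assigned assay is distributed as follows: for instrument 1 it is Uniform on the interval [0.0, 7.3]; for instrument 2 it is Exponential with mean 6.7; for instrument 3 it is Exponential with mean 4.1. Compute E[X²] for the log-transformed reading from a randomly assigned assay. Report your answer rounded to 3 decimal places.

41.681

For each component E[X²] = Var + (mean)², giving 1: 17.7633; 2: 89.78; 3: 33.62.
Overall E[X²] = 0.2·17.7633 + 0.2·89.78 + 0.6·33.62 = 41.6807.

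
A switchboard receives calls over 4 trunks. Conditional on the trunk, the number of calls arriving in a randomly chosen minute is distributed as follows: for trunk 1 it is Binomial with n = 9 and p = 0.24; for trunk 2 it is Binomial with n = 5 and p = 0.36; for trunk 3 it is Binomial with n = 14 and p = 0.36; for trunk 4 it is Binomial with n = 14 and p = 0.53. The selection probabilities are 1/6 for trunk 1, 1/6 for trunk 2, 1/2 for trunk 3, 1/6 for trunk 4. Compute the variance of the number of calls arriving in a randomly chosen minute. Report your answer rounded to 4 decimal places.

6.3472

Per component, 1: μ=2.16, E[X²]=6.3072; 2: μ=1.8, E[X²]=4.392; 3: μ=5.04, E[X²]=28.6272; 4: μ=7.42, E[X²]=58.5438.
E[X] = 0.166667·2.16 + 0.166667·1.8 + 0.5·5.04 + 0.166667·7.42 = 4.41667.
E[X²] = 0.166667·6.3072 + 0.166667·4.392 + 0.5·28.6272 + 0.166667·58.5438 = 25.8541.
Var(X) = E[X²] − (E[X])² = 25.8541 − 19.5069 = 6.34716.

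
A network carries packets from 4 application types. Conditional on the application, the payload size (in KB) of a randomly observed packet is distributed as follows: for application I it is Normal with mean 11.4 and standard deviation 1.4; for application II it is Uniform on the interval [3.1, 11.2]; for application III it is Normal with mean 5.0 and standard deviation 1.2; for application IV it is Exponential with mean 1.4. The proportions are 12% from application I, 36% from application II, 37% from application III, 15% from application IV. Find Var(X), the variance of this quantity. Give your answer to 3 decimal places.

10.550

Per component, I: μ=11.4, E[X²]=131.92; II: μ=7.15, E[X²]=56.59; III: μ=5, E[X²]=26.44; IV: μ=1.4, E[X²]=3.92.
E[X] = 0.12·11.4 + 0.36·7.15 + 0.37·5 + 0.15·1.4 = 6.002.
E[X²] = 0.12·131.92 + 0.36·56.59 + 0.37·26.44 + 0.15·3.92 = 46.5736.
Var(X) = E[X²] − (E[X])² = 46.5736 − 36.024 = 10.5496.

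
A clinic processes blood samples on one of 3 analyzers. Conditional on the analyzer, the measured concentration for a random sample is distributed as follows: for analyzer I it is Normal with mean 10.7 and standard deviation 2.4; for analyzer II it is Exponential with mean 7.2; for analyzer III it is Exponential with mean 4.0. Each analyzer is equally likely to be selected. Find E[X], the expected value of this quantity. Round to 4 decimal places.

7.3000

Component means — I: 10.7; II: 7.2; III: 4.
E[X] = 0.333333·10.7 + 0.333333·7.2 + 0.333333·4 = 7.3.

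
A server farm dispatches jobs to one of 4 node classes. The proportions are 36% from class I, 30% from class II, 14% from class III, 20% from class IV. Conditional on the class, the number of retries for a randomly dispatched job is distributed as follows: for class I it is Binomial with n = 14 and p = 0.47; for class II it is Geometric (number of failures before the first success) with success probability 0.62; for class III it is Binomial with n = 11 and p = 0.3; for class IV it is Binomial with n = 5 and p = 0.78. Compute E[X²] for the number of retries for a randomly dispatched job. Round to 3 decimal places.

22.313

For each component E[X²] = Var + (mean)², giving I: 46.7838; II: 1.3642; III: 13.2; IV: 16.068.
Overall E[X²] = 0.36·46.7838 + 0.3·1.3642 + 0.14·13.2 + 0.2·16.068 = 22.313.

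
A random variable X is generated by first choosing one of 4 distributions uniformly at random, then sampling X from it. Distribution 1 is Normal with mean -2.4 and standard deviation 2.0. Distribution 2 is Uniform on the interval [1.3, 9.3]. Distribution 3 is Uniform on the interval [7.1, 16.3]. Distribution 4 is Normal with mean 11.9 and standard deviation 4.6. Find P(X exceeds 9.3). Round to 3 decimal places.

Conditional on each component, P(X > 9.3): 1: 2.45787e-09; 2: 0; 3: 0.76087; 4: 0.714037.
By total probability, P(X > 9.3) = 0.25·2.45787e-09 + 0.25·0 + 0.25·0.76087 + 0.25·0.714037 = 0.368727.

0.369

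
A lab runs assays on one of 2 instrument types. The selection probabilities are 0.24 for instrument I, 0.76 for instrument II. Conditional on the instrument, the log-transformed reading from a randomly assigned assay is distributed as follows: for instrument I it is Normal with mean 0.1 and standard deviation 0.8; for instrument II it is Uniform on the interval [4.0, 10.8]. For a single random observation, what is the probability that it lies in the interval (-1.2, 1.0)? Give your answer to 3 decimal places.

Conditional on each instrument, P(-1.2 < X < 1.0): I: 0.817624; II: 0.
By total probability, P(-1.2 < X < 1.0) = 0.24·0.817624 + 0.76·0 = 0.19623.

0.196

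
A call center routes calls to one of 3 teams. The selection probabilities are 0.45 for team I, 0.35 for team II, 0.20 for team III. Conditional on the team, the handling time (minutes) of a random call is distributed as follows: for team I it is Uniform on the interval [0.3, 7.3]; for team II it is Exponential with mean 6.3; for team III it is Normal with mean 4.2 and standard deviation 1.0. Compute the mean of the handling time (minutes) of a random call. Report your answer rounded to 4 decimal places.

4.7550

Component means — I: 3.8; II: 6.3; III: 4.2.
E[X] = 0.45·3.8 + 0.35·6.3 + 0.2·4.2 = 4.755.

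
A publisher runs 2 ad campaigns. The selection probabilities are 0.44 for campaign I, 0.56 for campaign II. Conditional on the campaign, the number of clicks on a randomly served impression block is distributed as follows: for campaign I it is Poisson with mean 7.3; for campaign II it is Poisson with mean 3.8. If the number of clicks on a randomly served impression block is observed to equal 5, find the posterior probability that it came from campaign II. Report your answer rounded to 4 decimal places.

0.6170

Likelihoods P(X=5 | ·): I: 0.116703; II: 0.147713.
Posterior ∝ prior × likelihood. Numerator for II: 0.56·0.147713 = 0.0827191.
Normalizing constant: 0.44·0.116703 + 0.56·0.147713 = 0.134069.
P(II | observation) = 0.0827191 / 0.134069 = 0.616991.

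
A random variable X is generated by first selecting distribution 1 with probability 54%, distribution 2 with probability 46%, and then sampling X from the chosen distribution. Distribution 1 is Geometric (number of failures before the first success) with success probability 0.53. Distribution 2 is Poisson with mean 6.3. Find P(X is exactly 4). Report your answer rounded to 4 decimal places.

0.0694

Conditional on each component, P(X = 4): 1: 0.0258623; 2: 0.12053.
By total probability, P(X = 4) = 0.54·0.0258623 + 0.46·0.12053 = 0.0694095.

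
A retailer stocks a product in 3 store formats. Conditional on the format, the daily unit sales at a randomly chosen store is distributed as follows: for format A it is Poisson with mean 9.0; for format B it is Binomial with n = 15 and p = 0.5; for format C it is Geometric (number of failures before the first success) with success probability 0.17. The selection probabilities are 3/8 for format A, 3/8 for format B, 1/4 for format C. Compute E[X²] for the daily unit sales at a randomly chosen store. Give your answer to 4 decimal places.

For each component E[X²] = Var + (mean)², giving A: 90; B: 60; C: 52.5571.
Overall E[X²] = 0.375·90 + 0.375·60 + 0.25·52.5571 = 69.3893.

69.3893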